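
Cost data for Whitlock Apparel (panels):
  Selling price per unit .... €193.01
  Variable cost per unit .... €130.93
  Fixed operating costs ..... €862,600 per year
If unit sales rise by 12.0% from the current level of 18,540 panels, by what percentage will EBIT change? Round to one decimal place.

Total contribution margin = 18,540 × €62.08 = €1,150,963.20.
Operating income = contribution − fixed costs = €1,150,963.20 − €862,600 = €288,363.20.
DOL = contribution ÷ EBIT = €1,150,963.20 ÷ €288,363.20 = 3.9914.
Operating income changes by 3.9914 × +12.0% = +47.9%.

+47.9%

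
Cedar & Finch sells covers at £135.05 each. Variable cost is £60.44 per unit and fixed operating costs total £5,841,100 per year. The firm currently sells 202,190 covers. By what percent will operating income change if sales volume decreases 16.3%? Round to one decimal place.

Total contribution margin = 202,190 × £74.61 = £15,085,395.90.
EBIT = £15,085,395.90 − £5,841,100 = £9,244,295.90.
DOL = contribution ÷ EBIT = £15,085,395.90 ÷ £9,244,295.90 = 1.6319.
So EBIT moves 1.6319 × (-16.3%) = -26.6%.

-26.6%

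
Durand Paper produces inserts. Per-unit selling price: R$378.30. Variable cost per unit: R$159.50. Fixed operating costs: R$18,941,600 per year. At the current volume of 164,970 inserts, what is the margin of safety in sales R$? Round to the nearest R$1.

Unit CM = price − variable cost = R$378.30 − R$159.50 = R$218.80. Break-even units = R$18,941,600 ÷ R$218.80 = 86,570.38; break-even revenue = 86,570.38 × R$378.30 = R$32,749,576.23.
Actual sales revenue = 164,970 × R$378.30 = R$62,408,151.00.
Margin of safety = R$62,408,151.00 − R$32,749,576.23 = R$29,658,575.

R$29,658,575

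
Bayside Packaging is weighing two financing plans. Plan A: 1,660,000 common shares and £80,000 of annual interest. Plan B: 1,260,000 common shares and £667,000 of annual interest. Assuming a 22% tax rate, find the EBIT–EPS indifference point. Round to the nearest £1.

£2,516,050

Set EPS_A = EPS_B: (EBIT − £80,000)(1 − 0.22) ÷ 1,660,000 = (EBIT − £667,000)(1 − 0.22) ÷ 1,260,000.
The (1 − t) factor cancels: (EBIT − 80,000) × 1,260,000 = (EBIT − 667,000) × 1,660,000.
Solving, EBIT = (667,000·1,660,000 − 80,000·1,260,000) / (1,660,000 − 1,260,000) = 1,006,420,000,000 / 400,000 = 2,516,050.00.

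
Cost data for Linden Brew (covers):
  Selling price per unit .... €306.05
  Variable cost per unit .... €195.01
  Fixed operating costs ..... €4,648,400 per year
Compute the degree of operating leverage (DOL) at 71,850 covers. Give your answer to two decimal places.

Contribution at this volume is 71,850 × €111.04 = €7,978,224.00.
Operating income = contribution − fixed costs = €7,978,224.00 − €4,648,400 = €3,329,824.00.
So DOL = total CM / EBIT = €7,978,224.00 / €3,329,824.00 = 2.3960.

2.40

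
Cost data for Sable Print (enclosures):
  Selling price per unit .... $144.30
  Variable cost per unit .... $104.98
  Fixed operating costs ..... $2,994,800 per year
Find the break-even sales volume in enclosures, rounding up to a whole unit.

Unit CM = price − variable cost = $144.30 − $104.98 = $39.32.
Units to break even: $2,994,800 ÷ $39.32 = 76,164.80, rounded up to 76,165.

76,165 enclosures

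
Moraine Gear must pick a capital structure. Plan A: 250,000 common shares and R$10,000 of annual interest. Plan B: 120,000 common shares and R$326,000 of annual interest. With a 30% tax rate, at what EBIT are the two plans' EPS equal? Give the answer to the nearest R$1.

At indifference, (EBIT − 10,000)(1 − t)/250,000 = (EBIT − 326,000)(1 − t)/120,000.
Cancelling (1 − t) and cross-multiplying: 120,000·(EBIT − 10,000) = 250,000·(EBIT − 326,000).
EBIT × (250,000 − 120,000) = 326,000 × 250,000 − 10,000 × 120,000 = 80,300,000,000, so EBIT = 80,300,000,000 ÷ 130,000 = 617,692.31.

R$617,692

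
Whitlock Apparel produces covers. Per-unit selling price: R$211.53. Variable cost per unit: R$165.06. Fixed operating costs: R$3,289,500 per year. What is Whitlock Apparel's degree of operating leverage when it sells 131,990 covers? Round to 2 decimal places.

Contribution at this volume is 131,990 × R$46.47 = R$6,133,575.30.
Operating income = contribution − fixed costs = R$6,133,575.30 − R$3,289,500 = R$2,844,075.30.
So DOL = total CM / EBIT = R$6,133,575.30 / R$2,844,075.30 = 2.1566.

2.16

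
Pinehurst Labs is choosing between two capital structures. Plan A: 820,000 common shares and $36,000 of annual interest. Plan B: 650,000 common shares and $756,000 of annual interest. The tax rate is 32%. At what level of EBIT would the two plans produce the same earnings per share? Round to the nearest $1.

$3,508,941

At indifference, (EBIT − 36,000)(1 − t)/820,000 = (EBIT − 756,000)(1 − t)/650,000.
Cancelling (1 − t) and cross-multiplying: 650,000·(EBIT − 36,000) = 820,000·(EBIT − 756,000).
EBIT × (820,000 − 650,000) = 756,000 × 820,000 − 36,000 × 650,000 = 596,520,000,000, so EBIT = 596,520,000,000 ÷ 170,000 = 3,508,941.18.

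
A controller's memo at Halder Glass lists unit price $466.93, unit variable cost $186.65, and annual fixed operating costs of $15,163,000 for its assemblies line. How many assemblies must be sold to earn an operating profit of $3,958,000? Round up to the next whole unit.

68,222 assemblies

Unit CM = price − variable cost = $466.93 − $186.65 = $280.28.
Need Q such that Q × $280.28 − $15,163,000 = $3,958,000, i.e. Q = $19,121,000 / $280.28 = 68,221.06 → 68,222.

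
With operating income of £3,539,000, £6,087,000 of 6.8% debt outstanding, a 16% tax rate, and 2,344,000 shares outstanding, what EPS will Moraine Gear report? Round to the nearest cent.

Pre-tax income = £3,539,000 − £413,916.00 = £3,125,084.00.
Net income = £3,125,084.00 × (1 − 0.16) = £2,625,070.56.
EPS = £2,625,070.56 ÷ 2,344,000 = £1.12.

£1.12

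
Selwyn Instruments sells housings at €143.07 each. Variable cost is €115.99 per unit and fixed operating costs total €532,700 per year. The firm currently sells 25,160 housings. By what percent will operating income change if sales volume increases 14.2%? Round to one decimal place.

+65.1%

At 25,160 units, contribution = 25,160 × €27.08 = €681,332.80.
Operating income = contribution − fixed costs = €681,332.80 − €532,700 = €148,632.80.
DOL = contribution ÷ EBIT = €681,332.80 ÷ €148,632.80 = 4.5840.
Operating income changes by 4.5840 × +14.2% = +65.1%.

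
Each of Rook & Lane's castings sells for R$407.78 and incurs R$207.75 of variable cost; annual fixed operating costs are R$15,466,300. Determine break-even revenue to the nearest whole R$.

R$31,529,510

Contribution margin per unit = R$407.78 − R$207.75 = R$200.03, a CM ratio of R$200.03 ÷ R$407.78 = 0.4905.
Break-even sales = FC ÷ CM ratio = R$15,466,300 × R$407.78 / R$200.03 = R$31,529,510.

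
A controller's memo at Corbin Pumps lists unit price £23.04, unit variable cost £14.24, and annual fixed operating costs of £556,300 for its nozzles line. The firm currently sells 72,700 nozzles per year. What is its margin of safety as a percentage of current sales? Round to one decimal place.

Contribution margin per unit = £23.04 − £14.24 = £8.80. Break-even units = £556,300 ÷ £8.80 = 63,215.91; break-even revenue = 63,215.91 × £23.04 = £1,456,494.55.
Actual sales revenue = 72,700 × £23.04 = £1,675,008.00.
Margin of safety = (£1,675,008.00 − £1,456,494.55) ÷ £1,675,008.00 = 13.0%.

13.0%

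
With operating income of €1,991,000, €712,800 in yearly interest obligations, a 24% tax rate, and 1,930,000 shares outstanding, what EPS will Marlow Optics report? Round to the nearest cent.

€0.50

Interest = €712,800.00, so EBT = €1,991,000 − €712,800.00 = €1,278,200.00.
Net income = €1,278,200.00 × (1 − 0.24) = €971,432.00.
Per share: €971,432.00 / 1,930,000 shares = €0.50.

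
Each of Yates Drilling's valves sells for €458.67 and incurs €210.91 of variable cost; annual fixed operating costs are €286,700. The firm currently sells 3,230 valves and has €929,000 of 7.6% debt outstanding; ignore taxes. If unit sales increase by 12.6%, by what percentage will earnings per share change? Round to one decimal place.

Contribution at this volume is 3,230 × €247.76 = €800,264.80.
Operating income = contribution − fixed costs = €800,264.80 − €286,700 = €513,564.80.
After interest of €70,604.00, pre-tax earnings = €442,960.80.
Degree of combined leverage = contribution ÷ (EBIT − I) = €800,264.80 ÷ €442,960.80 = 1.8066.
%ΔEPS = DCL × %ΔSales = 1.8066 × +12.6% = +22.8%.

+22.8%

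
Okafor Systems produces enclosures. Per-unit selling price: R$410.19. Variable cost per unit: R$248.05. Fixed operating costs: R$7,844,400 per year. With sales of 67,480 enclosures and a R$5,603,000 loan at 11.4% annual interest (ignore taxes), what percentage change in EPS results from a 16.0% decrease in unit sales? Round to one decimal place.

-71.2%

Total contribution margin = 67,480 × R$162.14 = R$10,941,207.20.
Subtracting fixed costs: EBIT = R$10,941,207.20 − R$7,844,400 = R$3,096,807.20.
After interest of R$638,742.00, pre-tax earnings = R$2,458,065.20.
Degree of combined leverage = contribution ÷ (EBIT − I) = R$10,941,207.20 ÷ R$2,458,065.20 = 4.4511.
EPS therefore changes by 4.4511 × (-16.0%) = -71.2%.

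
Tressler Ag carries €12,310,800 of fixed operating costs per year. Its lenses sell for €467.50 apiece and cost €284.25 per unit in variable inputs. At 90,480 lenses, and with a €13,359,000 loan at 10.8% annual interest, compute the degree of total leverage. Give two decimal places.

At 90,480 units, contribution = 90,480 × €183.25 = €16,580,460.00.
Operating income = contribution − fixed costs = €16,580,460.00 − €12,310,800 = €4,269,660.00. Interest = €1,442,772.00.
DOL = €16,580,460.00 ÷ €4,269,660.00 = 3.8833; DFL = €4,269,660.00 ÷ €2,826,888.00 = 1.5104.
Combined leverage = 3.8833 × 1.5104 = 5.8653.

5.87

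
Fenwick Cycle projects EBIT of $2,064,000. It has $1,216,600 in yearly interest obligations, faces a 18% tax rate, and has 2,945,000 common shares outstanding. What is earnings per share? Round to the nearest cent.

Pre-tax income = $2,064,000 − $1,216,600.00 = $847,400.00.
After tax at 18%: net income = $847,400.00 × 0.82 = $694,868.00.
Per share: $694,868.00 / 2,945,000 shares = $0.24.

$0.24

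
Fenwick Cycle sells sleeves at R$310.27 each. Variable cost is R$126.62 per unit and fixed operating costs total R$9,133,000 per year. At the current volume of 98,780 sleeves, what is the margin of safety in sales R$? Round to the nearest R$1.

Contribution margin per unit = R$310.27 − R$126.62 = R$183.65. Break-even units = R$9,133,000 ÷ R$183.65 = 49,730.47; break-even revenue = 49,730.47 × R$310.27 = R$15,429,871.55.
Actual sales revenue = 98,780 × R$310.27 = R$30,648,470.60.
Margin of safety = R$30,648,470.60 − R$15,429,871.55 = R$15,218,599.

R$15,218,599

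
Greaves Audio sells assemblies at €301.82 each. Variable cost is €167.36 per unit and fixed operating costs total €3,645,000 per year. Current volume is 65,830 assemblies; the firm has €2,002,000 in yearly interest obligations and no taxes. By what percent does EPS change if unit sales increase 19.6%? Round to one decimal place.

+54.1%

Contribution at this volume is 65,830 × €134.46 = €8,851,501.80.
EBIT = €8,851,501.80 − €3,645,000 = €5,206,501.80.
Interest = €2,002,000.00, so EBIT − I = €3,204,501.80.
DCL = total CM / (EBIT − I) = €8,851,501.80 / €3,204,501.80 = 2.7622.
%ΔEPS = DCL × %ΔSales = 2.7622 × +19.6% = +54.1%.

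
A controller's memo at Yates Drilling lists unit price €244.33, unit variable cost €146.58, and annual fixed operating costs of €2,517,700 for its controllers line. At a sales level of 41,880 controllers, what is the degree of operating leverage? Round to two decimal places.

2.60

Contribution at this volume is 41,880 × €97.75 = €4,093,770.00.
Subtracting fixed costs: EBIT = €4,093,770.00 − €2,517,700 = €1,576,070.00.
Degree of operating leverage = €4,093,770.00 / €1,576,070.00 = 2.5975.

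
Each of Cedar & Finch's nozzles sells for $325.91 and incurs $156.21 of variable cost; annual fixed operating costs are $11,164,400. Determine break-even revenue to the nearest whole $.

Contribution margin per unit = $325.91 − $156.21 = $169.70, a CM ratio of $169.70 ÷ $325.91 = 0.5207.
Break-even sales = FC ÷ CM ratio = $11,164,400 × $325.91 / $169.70 = $21,441,306.

$21,441,306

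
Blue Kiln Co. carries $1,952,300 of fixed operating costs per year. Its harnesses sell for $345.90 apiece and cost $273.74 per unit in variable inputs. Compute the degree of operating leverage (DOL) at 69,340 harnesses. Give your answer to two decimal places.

1.64

Total contribution margin = 69,340 × $72.16 = $5,003,574.40.
Operating income = contribution − fixed costs = $5,003,574.40 − $1,952,300 = $3,051,274.40.
So DOL = total CM / EBIT = $5,003,574.40 / $3,051,274.40 = 1.6398.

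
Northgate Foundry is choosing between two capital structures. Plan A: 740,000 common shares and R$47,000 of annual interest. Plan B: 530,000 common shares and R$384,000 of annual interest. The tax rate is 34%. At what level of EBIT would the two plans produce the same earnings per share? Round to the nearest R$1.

Set EPS_A = EPS_B: (EBIT − R$47,000)(1 − 0.34) ÷ 740,000 = (EBIT − R$384,000)(1 − 0.34) ÷ 530,000.
The (1 − t) factor cancels: (EBIT − 47,000) × 530,000 = (EBIT − 384,000) × 740,000.
EBIT × (740,000 − 530,000) = 384,000 × 740,000 − 47,000 × 530,000 = 259,250,000,000, so EBIT = 259,250,000,000 ÷ 210,000 = 1,234,523.81.

R$1,234,524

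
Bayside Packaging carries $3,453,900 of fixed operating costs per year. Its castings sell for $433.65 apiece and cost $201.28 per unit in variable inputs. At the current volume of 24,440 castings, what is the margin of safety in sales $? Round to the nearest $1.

Each unit contributes $433.65 − $201.28 = $232.37. Break-even units = $3,453,900 ÷ $232.37 = 14,863.79; break-even revenue = 14,863.79 × $433.65 = $6,445,684.62.
Current sales = 24,440 × $433.65 = $10,598,406.00.
Margin of safety = $10,598,406.00 − $6,445,684.62 = $4,152,721.

$4,152,721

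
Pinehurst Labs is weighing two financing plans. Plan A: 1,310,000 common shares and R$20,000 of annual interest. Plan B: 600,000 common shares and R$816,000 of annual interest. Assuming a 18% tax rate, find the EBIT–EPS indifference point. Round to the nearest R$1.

R$1,488,676

At indifference, (EBIT − 20,000)(1 − t)/1,310,000 = (EBIT − 816,000)(1 − t)/600,000.
Cancelling (1 − t) and cross-multiplying: 600,000·(EBIT − 20,000) = 1,310,000·(EBIT − 816,000).
Solving, EBIT = (816,000·1,310,000 − 20,000·600,000) / (1,310,000 − 600,000) = 1,056,960,000,000 / 710,000 = 1,488,676.06.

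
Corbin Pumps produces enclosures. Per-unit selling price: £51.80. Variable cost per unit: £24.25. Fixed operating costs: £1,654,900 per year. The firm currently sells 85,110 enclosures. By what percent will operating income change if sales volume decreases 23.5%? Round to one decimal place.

-79.9%

Contribution at this volume is 85,110 × £27.55 = £2,344,780.50.
Subtracting fixed costs: EBIT = £2,344,780.50 − £1,654,900 = £689,880.50.
DOL = contribution ÷ EBIT = £2,344,780.50 ÷ £689,880.50 = 3.3988.
Operating income changes by 3.3988 × -23.5% = -79.9%.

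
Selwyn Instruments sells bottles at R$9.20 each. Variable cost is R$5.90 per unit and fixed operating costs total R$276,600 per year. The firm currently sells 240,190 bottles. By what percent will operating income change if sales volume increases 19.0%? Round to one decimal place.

Total contribution margin = 240,190 × R$3.30 = R$792,627.00.
Subtracting fixed costs: EBIT = R$792,627.00 − R$276,600 = R$516,027.00.
DOL = contribution ÷ EBIT = R$792,627.00 ÷ R$516,027.00 = 1.5360.
%ΔEBIT = DOL × %ΔSales = 1.5360 × +19.0% = +29.2%.

+29.2%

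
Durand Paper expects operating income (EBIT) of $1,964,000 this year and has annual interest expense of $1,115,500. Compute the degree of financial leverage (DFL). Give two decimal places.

2.31

Annual interest charges come to $1,115,500.00.
DFL = EBIT ÷ (EBIT − I) = $1,964,000 ÷ ($1,964,000 − $1,115,500.00) = $1,964,000 ÷ $848,500.00 = 2.3147.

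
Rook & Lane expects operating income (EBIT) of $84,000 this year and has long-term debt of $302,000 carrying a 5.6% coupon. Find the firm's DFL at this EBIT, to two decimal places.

Interest = $16,912.00.
DFL = EBIT ÷ (EBIT − I) = $84,000 ÷ ($84,000 − $16,912.00) = $84,000 ÷ $67,088.00 = 1.2521.

1.25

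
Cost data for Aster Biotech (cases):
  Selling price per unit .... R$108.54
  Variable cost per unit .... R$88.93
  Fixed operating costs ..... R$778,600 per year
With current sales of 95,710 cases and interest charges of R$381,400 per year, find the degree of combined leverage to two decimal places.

Contribution at this volume is 95,710 × R$19.61 = R$1,876,873.10.
EBIT = R$1,876,873.10 − R$778,600 = R$1,098,273.10. Interest = R$381,400.00, so EBIT − I = R$716,873.10.
DCL = contribution ÷ (EBIT − I) = R$1,876,873.10 ÷ R$716,873.10 = 2.6181.

2.62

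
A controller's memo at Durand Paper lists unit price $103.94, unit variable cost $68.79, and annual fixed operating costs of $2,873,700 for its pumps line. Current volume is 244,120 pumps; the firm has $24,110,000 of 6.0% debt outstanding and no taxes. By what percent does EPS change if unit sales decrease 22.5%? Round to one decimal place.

-45.3%

At 244,120 units, contribution = 244,120 × $35.15 = $8,580,818.00.
Operating income = contribution − fixed costs = $8,580,818.00 − $2,873,700 = $5,707,118.00.
Interest = $1,446,600.00, so EBIT − I = $4,260,518.00.
Degree of combined leverage = contribution ÷ (EBIT − I) = $8,580,818.00 ÷ $4,260,518.00 = 2.0140.
%ΔEPS = DCL × %ΔSales = 2.0140 × -22.5% = -45.3%.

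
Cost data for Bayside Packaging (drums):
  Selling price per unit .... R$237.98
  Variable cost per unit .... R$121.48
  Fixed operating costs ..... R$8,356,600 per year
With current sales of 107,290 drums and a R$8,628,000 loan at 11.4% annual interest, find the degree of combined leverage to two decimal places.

Total contribution margin = 107,290 × R$116.50 = R$12,499,285.00.
Subtracting fixed costs: EBIT = R$12,499,285.00 − R$8,356,600 = R$4,142,685.00. Interest = R$983,592.00.
DOL = R$12,499,285.00 ÷ R$4,142,685.00 = 3.0172; DFL = R$4,142,685.00 ÷ R$3,159,093.00 = 1.3114.
DCL = DOL × DFL = 3.0172 × 1.3114 = 3.9568.

3.96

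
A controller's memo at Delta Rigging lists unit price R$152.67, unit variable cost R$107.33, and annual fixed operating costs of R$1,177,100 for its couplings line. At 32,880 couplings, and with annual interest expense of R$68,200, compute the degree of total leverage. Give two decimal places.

At 32,880 units, contribution = 32,880 × R$45.34 = R$1,490,779.20.
Operating income = contribution − fixed costs = R$1,490,779.20 − R$1,177,100 = R$313,679.20. Interest = R$68,200.00.
DOL = R$1,490,779.20 ÷ R$313,679.20 = 4.7526; DFL = R$313,679.20 ÷ R$245,479.20 = 1.2778.
DCL = DOL × DFL = 4.7526 × 1.2778 = 6.0729.

6.07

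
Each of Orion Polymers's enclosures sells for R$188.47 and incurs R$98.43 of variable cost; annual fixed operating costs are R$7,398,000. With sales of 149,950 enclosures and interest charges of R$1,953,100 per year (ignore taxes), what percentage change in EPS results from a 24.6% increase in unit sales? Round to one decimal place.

Contribution at this volume is 149,950 × R$90.04 = R$13,501,498.00.
Subtracting fixed costs: EBIT = R$13,501,498.00 − R$7,398,000 = R$6,103,498.00.
Interest = R$1,953,100.00, so EBIT − I = R$4,150,398.00.
DCL = total CM / (EBIT − I) = R$13,501,498.00 / R$4,150,398.00 = 3.2531.
EPS therefore changes by 3.2531 × (+24.6%) = +80.0%.

+80.0%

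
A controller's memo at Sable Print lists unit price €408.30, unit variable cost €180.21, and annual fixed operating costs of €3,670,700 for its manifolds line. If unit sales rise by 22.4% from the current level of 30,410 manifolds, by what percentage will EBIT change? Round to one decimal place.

+47.6%

Contribution at this volume is 30,410 × €228.09 = €6,936,216.90.
Operating income = contribution − fixed costs = €6,936,216.90 − €3,670,700 = €3,265,516.90.
Degree of operating leverage = €6,936,216.90 / €3,265,516.90 = 2.1241.
%ΔEBIT = DOL × %ΔSales = 2.1241 × +22.4% = +47.6%.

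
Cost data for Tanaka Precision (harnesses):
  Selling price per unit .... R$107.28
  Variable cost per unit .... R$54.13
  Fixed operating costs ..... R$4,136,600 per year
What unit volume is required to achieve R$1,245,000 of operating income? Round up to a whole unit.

101,254 harnesses

Contribution margin per unit = R$107.28 − R$54.13 = R$53.15.
Need Q such that Q × R$53.15 − R$4,136,600 = R$1,245,000, i.e. Q = R$5,381,600 / R$53.15 = 101,253.06 → 101,254.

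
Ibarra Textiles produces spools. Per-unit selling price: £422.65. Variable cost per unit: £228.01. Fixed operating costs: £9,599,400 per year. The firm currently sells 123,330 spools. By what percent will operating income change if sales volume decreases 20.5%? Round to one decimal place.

-34.2%

Total contribution margin = 123,330 × £194.64 = £24,004,951.20.
Operating income = contribution − fixed costs = £24,004,951.20 − £9,599,400 = £14,405,551.20.
So DOL = total CM / EBIT = £24,004,951.20 / £14,405,551.20 = 1.6664.
%ΔEBIT = DOL × %ΔSales = 1.6664 × -20.5% = -34.2%.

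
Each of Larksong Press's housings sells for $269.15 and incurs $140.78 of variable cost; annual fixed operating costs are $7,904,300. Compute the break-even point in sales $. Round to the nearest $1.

CM per unit = $269.15 − $140.78 = $128.37; CM ratio = $128.37 / $269.15 = 0.4769.
Break-even sales = FC ÷ CM ratio = $7,904,300 × $269.15 / $128.37 = $16,572,738.

$16,572,738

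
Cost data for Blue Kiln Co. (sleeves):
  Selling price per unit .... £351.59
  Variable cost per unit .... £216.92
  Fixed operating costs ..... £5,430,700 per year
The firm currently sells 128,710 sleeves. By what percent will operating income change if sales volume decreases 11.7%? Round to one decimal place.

-17.0%

Total contribution margin = 128,710 × £134.67 = £17,333,375.70.
EBIT = £17,333,375.70 − £5,430,700 = £11,902,675.70.
So DOL = total CM / EBIT = £17,333,375.70 / £11,902,675.70 = 1.4563.
%ΔEBIT = DOL × %ΔSales = 1.4563 × -11.7% = -17.0%.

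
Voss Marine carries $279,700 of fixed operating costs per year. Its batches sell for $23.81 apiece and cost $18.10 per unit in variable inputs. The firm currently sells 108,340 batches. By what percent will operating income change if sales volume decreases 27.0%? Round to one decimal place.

Total contribution margin = 108,340 × $5.71 = $618,621.40.
Subtracting fixed costs: EBIT = $618,621.40 − $279,700 = $338,921.40.
So DOL = total CM / EBIT = $618,621.40 / $338,921.40 = 1.8253.
So EBIT moves 1.8253 × (-27.0%) = -49.3%.

-49.3%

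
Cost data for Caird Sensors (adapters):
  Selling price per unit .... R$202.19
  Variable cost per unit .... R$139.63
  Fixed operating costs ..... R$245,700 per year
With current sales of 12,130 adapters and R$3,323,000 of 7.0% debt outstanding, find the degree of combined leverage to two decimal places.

2.70

Contribution at this volume is 12,130 × R$62.56 = R$758,852.80.
EBIT = R$758,852.80 − R$245,700 = R$513,152.80. Interest = R$232,610.00, so EBIT − I = R$280,542.80.
Degree of total leverage = total CM / (EBIT − interest) = R$758,852.80 / R$280,542.80 = 2.7049.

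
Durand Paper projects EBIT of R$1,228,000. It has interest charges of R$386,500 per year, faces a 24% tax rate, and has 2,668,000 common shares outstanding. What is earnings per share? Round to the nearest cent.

Pre-tax income = R$1,228,000 − R$386,500.00 = R$841,500.00.
Net income = R$841,500.00 × (1 − 0.24) = R$639,540.00.
EPS = R$639,540.00 ÷ 2,668,000 = R$0.24.

R$0.24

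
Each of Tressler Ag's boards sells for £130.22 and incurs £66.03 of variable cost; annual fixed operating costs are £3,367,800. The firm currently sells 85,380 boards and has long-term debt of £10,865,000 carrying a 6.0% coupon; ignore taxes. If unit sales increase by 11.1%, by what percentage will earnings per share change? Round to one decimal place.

+41.6%

Total contribution margin = 85,380 × £64.19 = £5,480,542.20.
Subtracting fixed costs: EBIT = £5,480,542.20 − £3,367,800 = £2,112,742.20.
After interest of £651,900.00, pre-tax earnings = £1,460,842.20.
DCL = total CM / (EBIT − I) = £5,480,542.20 / £1,460,842.20 = 3.7516.
EPS therefore changes by 3.7516 × (+11.1%) = +41.6%.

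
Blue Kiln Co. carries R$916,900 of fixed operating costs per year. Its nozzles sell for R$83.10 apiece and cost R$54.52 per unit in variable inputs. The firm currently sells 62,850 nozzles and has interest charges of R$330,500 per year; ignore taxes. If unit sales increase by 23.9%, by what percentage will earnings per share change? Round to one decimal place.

At 62,850 units, contribution = 62,850 × R$28.58 = R$1,796,253.00.
Subtracting fixed costs: EBIT = R$1,796,253.00 − R$916,900 = R$879,353.00.
After interest of R$330,500.00, pre-tax earnings = R$548,853.00.
DCL = total CM / (EBIT − I) = R$1,796,253.00 / R$548,853.00 = 3.2727.
%ΔEPS = DCL × %ΔSales = 3.2727 × +23.9% = +78.2%.

+78.2%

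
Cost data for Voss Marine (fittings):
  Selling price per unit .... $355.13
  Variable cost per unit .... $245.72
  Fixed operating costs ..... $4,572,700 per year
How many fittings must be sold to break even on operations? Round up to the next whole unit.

Unit CM = price − variable cost = $355.13 − $245.72 = $109.41.
Units to break even: $4,572,700 ÷ $109.41 = 41,794.17, rounded up to 41,795.

41,795 fittings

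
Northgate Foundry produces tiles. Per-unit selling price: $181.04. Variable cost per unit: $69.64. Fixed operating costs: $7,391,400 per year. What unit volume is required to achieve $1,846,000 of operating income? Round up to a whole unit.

82,922 tiles

Contribution margin per unit = $181.04 − $69.64 = $111.40.
Need Q such that Q × $111.40 − $7,391,400 = $1,846,000, i.e. Q = $9,237,400 / $111.40 = 82,921.01 → 82,922.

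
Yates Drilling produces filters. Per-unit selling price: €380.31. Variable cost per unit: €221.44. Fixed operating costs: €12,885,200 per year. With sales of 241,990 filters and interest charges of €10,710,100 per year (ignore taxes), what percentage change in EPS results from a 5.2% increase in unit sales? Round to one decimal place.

Total contribution margin = 241,990 × €158.87 = €38,444,951.30.
EBIT = €38,444,951.30 − €12,885,200 = €25,559,751.30.
Interest = €10,710,100.00, so EBIT − I = €14,849,651.30.
DCL = total CM / (EBIT − I) = €38,444,951.30 / €14,849,651.30 = 2.5889.
EPS therefore changes by 2.5889 × (+5.2%) = +13.5%.

+13.5%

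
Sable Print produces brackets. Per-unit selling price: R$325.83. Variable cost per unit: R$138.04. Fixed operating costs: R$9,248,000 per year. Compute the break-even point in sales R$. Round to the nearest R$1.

Contribution margin per unit = R$325.83 − R$138.04 = R$187.79, a CM ratio of R$187.79 ÷ R$325.83 = 0.5763.
Break-even sales = FC ÷ CM ratio = R$9,248,000 × R$325.83 / R$187.79 = R$16,045,987.

R$16,045,987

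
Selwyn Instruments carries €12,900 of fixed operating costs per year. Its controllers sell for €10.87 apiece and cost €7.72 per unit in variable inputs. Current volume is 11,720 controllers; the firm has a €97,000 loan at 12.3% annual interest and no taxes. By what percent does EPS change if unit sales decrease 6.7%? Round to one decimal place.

-20.5%

At 11,720 units, contribution = 11,720 × €3.15 = €36,918.00.
EBIT = €36,918.00 − €12,900 = €24,018.00.
After interest of €11,931.00, pre-tax earnings = €12,087.00.
Degree of combined leverage = contribution ÷ (EBIT − I) = €36,918.00 ÷ €12,087.00 = 3.0544.
EPS therefore changes by 3.0544 × (-6.7%) = -20.5%.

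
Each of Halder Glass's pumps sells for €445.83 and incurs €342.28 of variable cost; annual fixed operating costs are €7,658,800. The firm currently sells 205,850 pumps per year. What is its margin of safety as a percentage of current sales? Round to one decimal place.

Each unit contributes €445.83 − €342.28 = €103.55. Break-even units = €7,658,800 ÷ €103.55 = 73,962.34; break-even revenue = 73,962.34 × €445.83 = €32,974,628.72.
Current sales = 205,850 × €445.83 = €91,774,105.50.
Margin of safety = (€91,774,105.50 − €32,974,628.72) ÷ €91,774,105.50 = 64.1%.

64.1%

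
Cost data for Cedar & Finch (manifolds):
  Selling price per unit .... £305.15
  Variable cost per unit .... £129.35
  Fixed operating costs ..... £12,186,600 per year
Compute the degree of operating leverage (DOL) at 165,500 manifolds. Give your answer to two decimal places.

At 165,500 units, contribution = 165,500 × £175.80 = £29,094,900.00.
Operating income = contribution − fixed costs = £29,094,900.00 − £12,186,600 = £16,908,300.00.
DOL = contribution ÷ EBIT = £29,094,900.00 ÷ £16,908,300.00 = 1.7207.

1.72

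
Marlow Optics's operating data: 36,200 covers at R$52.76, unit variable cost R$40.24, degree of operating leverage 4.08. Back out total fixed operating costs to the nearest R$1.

R$342,140

Contribution at this volume is 36,200 × R$12.52 = R$453,224.00.
Since DOL = CM ÷ EBIT, EBIT = R$453,224.00 ÷ 4.08 = R$111,084.31.
Fixed costs = CM − EBIT = R$453,224.00 − R$111,084.31 = R$342,140.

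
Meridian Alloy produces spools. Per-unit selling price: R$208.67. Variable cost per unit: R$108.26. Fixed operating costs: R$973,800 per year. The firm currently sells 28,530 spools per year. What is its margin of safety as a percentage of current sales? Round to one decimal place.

Unit CM = price − variable cost = R$208.67 − R$108.26 = R$100.41. Break-even units = R$973,800 ÷ R$100.41 = 9,698.24; break-even revenue = 9,698.24 × R$208.67 = R$2,023,731.16.
Current sales = 28,530 × R$208.67 = R$5,953,355.10.
Margin of safety = (R$5,953,355.10 − R$2,023,731.16) ÷ R$5,953,355.10 = 66.0%.

66.0%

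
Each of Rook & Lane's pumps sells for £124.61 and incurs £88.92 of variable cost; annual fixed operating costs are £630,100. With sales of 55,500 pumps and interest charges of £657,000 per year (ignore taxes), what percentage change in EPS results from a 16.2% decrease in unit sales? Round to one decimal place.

-46.3%

Contribution at this volume is 55,500 × £35.69 = £1,980,795.00.
Operating income = contribution − fixed costs = £1,980,795.00 − £630,100 = £1,350,695.00.
After interest of £657,000.00, pre-tax earnings = £693,695.00.
DCL = total CM / (EBIT − I) = £1,980,795.00 / £693,695.00 = 2.8554.
EPS therefore changes by 2.8554 × (-16.2%) = -46.3%.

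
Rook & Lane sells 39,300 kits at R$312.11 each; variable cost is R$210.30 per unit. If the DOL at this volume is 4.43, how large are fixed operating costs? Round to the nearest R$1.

Contribution at this volume is 39,300 × R$101.81 = R$4,001,133.00.
Since DOL = CM ÷ EBIT, EBIT = R$4,001,133.00 ÷ 4.43 = R$903,190.29.
And FC = contribution − EBIT = R$4,001,133.00 − R$903,190.29 = R$3,097,943.

R$3,097,943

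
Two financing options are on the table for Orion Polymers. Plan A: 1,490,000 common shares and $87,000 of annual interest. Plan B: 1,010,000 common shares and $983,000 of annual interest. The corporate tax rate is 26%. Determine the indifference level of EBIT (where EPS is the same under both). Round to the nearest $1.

$2,868,333

At indifference, (EBIT − 87,000)(1 − t)/1,490,000 = (EBIT − 983,000)(1 − t)/1,010,000.
Cancelling (1 − t) and cross-multiplying: 1,010,000·(EBIT − 87,000) = 1,490,000·(EBIT − 983,000).
EBIT × (1,490,000 − 1,010,000) = 983,000 × 1,490,000 − 87,000 × 1,010,000 = 1,376,800,000,000, so EBIT = 1,376,800,000,000 ÷ 480,000 = 2,868,333.33.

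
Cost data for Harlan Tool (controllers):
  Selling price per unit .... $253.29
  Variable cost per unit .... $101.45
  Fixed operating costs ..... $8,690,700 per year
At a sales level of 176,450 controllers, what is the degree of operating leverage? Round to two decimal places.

1.48

Total contribution margin = 176,450 × $151.84 = $26,792,168.00.
Operating income = contribution − fixed costs = $26,792,168.00 − $8,690,700 = $18,101,468.00.
DOL = contribution ÷ EBIT = $26,792,168.00 ÷ $18,101,468.00 = 1.4801.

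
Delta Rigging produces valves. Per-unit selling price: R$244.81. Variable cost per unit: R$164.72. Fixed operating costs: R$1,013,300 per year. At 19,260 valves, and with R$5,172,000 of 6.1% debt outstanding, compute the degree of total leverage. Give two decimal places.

At 19,260 units, contribution = 19,260 × R$80.09 = R$1,542,533.40.
Subtracting fixed costs: EBIT = R$1,542,533.40 − R$1,013,300 = R$529,233.40. Interest = R$315,492.00.
DOL = R$1,542,533.40 ÷ R$529,233.40 = 2.9147; DFL = R$529,233.40 ÷ R$213,741.40 = 2.4760.
DCL = DOL × DFL = 2.9147 × 2.4760 = 7.2168.

7.22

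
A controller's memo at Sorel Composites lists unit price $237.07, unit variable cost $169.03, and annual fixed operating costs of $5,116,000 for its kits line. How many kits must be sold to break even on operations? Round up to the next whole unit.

Unit CM = price − variable cost = $237.07 − $169.03 = $68.04.
Break-even Q = $5,116,000 / $68.04 = 75,191.06 → 75,192 kits.

75,192 kits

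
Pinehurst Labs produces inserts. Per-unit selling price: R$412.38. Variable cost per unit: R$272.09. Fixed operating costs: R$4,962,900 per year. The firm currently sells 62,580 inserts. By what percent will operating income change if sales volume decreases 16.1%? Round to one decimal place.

At 62,580 units, contribution = 62,580 × R$140.29 = R$8,779,348.20.
Subtracting fixed costs: EBIT = R$8,779,348.20 − R$4,962,900 = R$3,816,448.20.
DOL = contribution ÷ EBIT = R$8,779,348.20 ÷ R$3,816,448.20 = 2.3004.
Operating income changes by 2.3004 × -16.1% = -37.0%.

-37.0%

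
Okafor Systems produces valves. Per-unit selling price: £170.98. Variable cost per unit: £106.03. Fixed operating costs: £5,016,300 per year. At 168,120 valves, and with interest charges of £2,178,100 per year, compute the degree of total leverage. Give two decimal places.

At 168,120 units, contribution = 168,120 × £64.95 = £10,919,394.00.
Operating income = contribution − fixed costs = £10,919,394.00 − £5,016,300 = £5,903,094.00. Interest = £2,178,100.00, so EBIT − I = £3,724,994.00.
Degree of total leverage = total CM / (EBIT − interest) = £10,919,394.00 / £3,724,994.00 = 2.9314.

2.93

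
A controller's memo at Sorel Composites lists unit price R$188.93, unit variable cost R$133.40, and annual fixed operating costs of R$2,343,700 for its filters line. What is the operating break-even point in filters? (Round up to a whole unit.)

42,207 filters

Unit CM = price − variable cost = R$188.93 − R$133.40 = R$55.53.
Units to break even: R$2,343,700 ÷ R$55.53 = 42,206.01, rounded up to 42,207.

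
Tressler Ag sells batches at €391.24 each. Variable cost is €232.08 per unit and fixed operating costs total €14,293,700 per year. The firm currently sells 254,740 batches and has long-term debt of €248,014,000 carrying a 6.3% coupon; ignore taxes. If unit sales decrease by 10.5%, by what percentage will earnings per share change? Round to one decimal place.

Contribution at this volume is 254,740 × €159.16 = €40,544,418.40.
Subtracting fixed costs: EBIT = €40,544,418.40 − €14,293,700 = €26,250,718.40.
Interest = €15,624,882.00, so EBIT − I = €10,625,836.40.
Degree of combined leverage = contribution ÷ (EBIT − I) = €40,544,418.40 ÷ €10,625,836.40 = 3.8156.
%ΔEPS = DCL × %ΔSales = 3.8156 × -10.5% = -40.1%.

-40.1%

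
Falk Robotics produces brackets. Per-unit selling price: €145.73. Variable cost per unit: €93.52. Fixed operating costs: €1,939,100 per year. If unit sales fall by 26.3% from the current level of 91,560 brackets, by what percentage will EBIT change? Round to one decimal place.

Total contribution margin = 91,560 × €52.21 = €4,780,347.60.
Operating income = contribution − fixed costs = €4,780,347.60 − €1,939,100 = €2,841,247.60.
So DOL = total CM / EBIT = €4,780,347.60 / €2,841,247.60 = 1.6825.
Operating income changes by 1.6825 × -26.3% = -44.2%.

-44.2%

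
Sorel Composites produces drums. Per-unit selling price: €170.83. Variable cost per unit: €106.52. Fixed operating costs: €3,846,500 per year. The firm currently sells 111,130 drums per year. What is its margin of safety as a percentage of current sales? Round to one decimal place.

46.2%

Each unit contributes €170.83 − €106.52 = €64.31. Break-even units = €3,846,500 ÷ €64.31 = 59,811.85; break-even revenue = 59,811.85 × €170.83 = €10,217,658.14.
Current sales = 111,130 × €170.83 = €18,984,337.90.
Margin of safety = (€18,984,337.90 − €10,217,658.14) ÷ €18,984,337.90 = 46.2%.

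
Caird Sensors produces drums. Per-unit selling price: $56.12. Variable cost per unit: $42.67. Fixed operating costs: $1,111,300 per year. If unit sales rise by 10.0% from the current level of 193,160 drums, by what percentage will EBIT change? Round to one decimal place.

Total contribution margin = 193,160 × $13.45 = $2,598,002.00.
Operating income = contribution − fixed costs = $2,598,002.00 − $1,111,300 = $1,486,702.00.
DOL = contribution ÷ EBIT = $2,598,002.00 ÷ $1,486,702.00 = 1.7475.
So EBIT moves 1.7475 × (+10.0%) = +17.5%.

+17.5%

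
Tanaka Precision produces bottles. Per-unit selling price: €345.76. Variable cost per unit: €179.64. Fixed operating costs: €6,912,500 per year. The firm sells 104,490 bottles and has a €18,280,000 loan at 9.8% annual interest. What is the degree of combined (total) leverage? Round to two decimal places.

Contribution at this volume is 104,490 × €166.12 = €17,357,878.80.
EBIT = €17,357,878.80 − €6,912,500 = €10,445,378.80. Interest = €1,791,440.00, so EBIT − I = €8,653,938.80.
Degree of total leverage = total CM / (EBIT − interest) = €17,357,878.80 / €8,653,938.80 = 2.0058.

2.01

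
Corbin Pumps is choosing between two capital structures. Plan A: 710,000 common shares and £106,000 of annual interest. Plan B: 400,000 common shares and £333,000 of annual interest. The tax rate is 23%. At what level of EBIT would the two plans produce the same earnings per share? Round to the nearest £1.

£625,903

Set EPS_A = EPS_B: (EBIT − £106,000)(1 − 0.23) ÷ 710,000 = (EBIT − £333,000)(1 − 0.23) ÷ 400,000.
The (1 − t) factor cancels: (EBIT − 106,000) × 400,000 = (EBIT − 333,000) × 710,000.
EBIT × (710,000 − 400,000) = 333,000 × 710,000 − 106,000 × 400,000 = 194,030,000,000, so EBIT = 194,030,000,000 ÷ 310,000 = 625,903.23.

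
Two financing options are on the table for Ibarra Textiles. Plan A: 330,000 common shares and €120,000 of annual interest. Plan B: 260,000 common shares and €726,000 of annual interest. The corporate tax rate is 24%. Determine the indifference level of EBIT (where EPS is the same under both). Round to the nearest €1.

€2,976,857

Set EPS_A = EPS_B: (EBIT − €120,000)(1 − 0.24) ÷ 330,000 = (EBIT − €726,000)(1 − 0.24) ÷ 260,000.
Cancelling (1 − t) and cross-multiplying: 260,000·(EBIT − 120,000) = 330,000·(EBIT − 726,000).
Solving, EBIT = (726,000·330,000 − 120,000·260,000) / (330,000 − 260,000) = 208,380,000,000 / 70,000 = 2,976,857.14.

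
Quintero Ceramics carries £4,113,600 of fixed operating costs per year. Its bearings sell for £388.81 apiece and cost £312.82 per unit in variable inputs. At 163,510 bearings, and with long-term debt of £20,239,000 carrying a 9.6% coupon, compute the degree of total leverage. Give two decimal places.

1.95

Contribution at this volume is 163,510 × £75.99 = £12,425,124.90.
Operating income = contribution − fixed costs = £12,425,124.90 − £4,113,600 = £8,311,524.90. Interest = £1,942,944.00.
DOL = £12,425,124.90 ÷ £8,311,524.90 = 1.4949; DFL = £8,311,524.90 ÷ £6,368,580.90 = 1.3051.
DCL = DOL × DFL = 1.4949 × 1.3051 = 1.9510.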